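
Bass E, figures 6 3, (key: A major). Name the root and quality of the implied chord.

The figures 6 3 indicate a triad in first inversion.
In first inversion the root lies a sixth above the bass: a sixth above E in A major is C#.
The chord tones are E, G#, C#, giving C# minor.

C# minor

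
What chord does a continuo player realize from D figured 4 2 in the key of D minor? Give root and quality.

E half-diminished seventh

The figures 4 2 indicate a seventh chord in third inversion.
In third inversion the root lies a second above the bass: a second above D in D minor is E.
The chord tones are D, E, G, Bb, giving E half-diminished seventh.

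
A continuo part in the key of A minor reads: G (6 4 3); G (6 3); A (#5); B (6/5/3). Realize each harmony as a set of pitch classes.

G (6/4/3): G, B, C, E.
G (6/3): G, B, E.
A (#5/3): A, C, E#.
B (6/5/3): B, D, F, G.

G, B, C, E | G, B, E | A, C, E# | B, D, F, G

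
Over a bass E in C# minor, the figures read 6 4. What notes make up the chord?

A fourth above E in this key is A.
A sixth above E in this key is C#.
Together with the bass E, this spells A major in second inversion.

E, A, C#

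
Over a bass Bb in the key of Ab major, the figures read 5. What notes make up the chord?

Bb, Db, F

The written figures 5 are shorthand for 5/3: the 3 is implied.
A third above Bb in this key is Db.
A fifth above Bb in this key is F.
Together with the bass Bb, this spells Bb minor in root position.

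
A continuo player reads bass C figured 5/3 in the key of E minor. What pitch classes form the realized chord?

A third above C in this key is E.
A fifth above C in this key is G.
Together with the bass C, this spells C major in root position.

C, E, G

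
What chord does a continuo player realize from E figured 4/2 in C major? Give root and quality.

The figures 4/2 indicate a seventh chord in third inversion.
In third inversion the root lies a second above the bass: a second above E in C major is F.
The chord tones are E, F, A, C, giving F major seventh.

F major seventh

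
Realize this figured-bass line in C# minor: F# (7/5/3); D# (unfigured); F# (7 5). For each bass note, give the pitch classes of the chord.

F# (7/5/3): F#, A, C#, E.
D# (5/3): D#, F#, A.
F# (7/5/3): F#, A, C#, E.

F#, A, C#, E | D#, F#, A | F#, A, C#, E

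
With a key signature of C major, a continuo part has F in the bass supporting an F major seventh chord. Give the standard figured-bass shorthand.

F is the root of F major seventh, so the chord is in root position.
A seventh chord in root position is figured 7/5/3, conventionally abbreviated 7.

7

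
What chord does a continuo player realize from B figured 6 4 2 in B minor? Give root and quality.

The figures 6 4 2 indicate a seventh chord in third inversion.
In third inversion the root lies a second above the bass: a second above B in B minor is C#.
The chord tones are B, C#, E, G, giving C# half-diminished seventh.

C# half-diminished seventh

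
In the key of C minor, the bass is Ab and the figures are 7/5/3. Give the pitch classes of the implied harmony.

Ab, C, Eb, G

A third above Ab in this key is C.
A fifth above Ab in this key is Eb.
A seventh above Ab in this key is G.
Together with the bass Ab, this spells Ab major seventh in root position.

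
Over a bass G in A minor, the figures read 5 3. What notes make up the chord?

A third above G in this key is B.
A fifth above G in this key is D.
Together with the bass G, this spells G major in root position.

G, B, D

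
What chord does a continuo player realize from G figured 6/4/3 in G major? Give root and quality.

C major seventh

The figures 6/4/3 indicate a seventh chord in second inversion.
In second inversion the root lies a fourth above the bass: a fourth above G in G major is C.
The chord tones are G, B, C, E, giving C major seventh.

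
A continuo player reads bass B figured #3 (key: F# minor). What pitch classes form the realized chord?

The written figures #3 are shorthand for 5/3: the 5 is implied.
A third above B in this key is D, raised to D# by the sharp.
A fifth above B in this key is F#.
Together with the bass B, this spells B major in root position.

B, D#, F#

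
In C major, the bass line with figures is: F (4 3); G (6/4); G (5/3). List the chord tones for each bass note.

F, A, B, D | G, C, E | G, B, D

F (6/4/3): F, A, B, D.
G (6/4): G, C, E.
G (5/3): G, B, D.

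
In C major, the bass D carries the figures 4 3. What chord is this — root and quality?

G dominant seventh

The figures 4 3 indicate a seventh chord in second inversion.
In second inversion the root lies a fourth above the bass: a fourth above D in C major is G.
The chord tones are D, F, G, B, giving G dominant seventh.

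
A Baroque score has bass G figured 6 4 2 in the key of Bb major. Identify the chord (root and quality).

The figures 6 4 2 indicate a seventh chord in third inversion.
In third inversion the root lies a second above the bass: a second above G in Bb major is A.
The chord tones are G, A, C, Eb, giving A half-diminished seventh.

A half-diminished seventh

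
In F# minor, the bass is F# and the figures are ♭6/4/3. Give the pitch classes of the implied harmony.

A third above F# in this key is A.
A fourth above F# in this key is B.
A sixth above F# in this key is D, lowered to Db by the flat.

F#, A, B, Db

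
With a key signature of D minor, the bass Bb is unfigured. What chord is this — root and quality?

An unfigured bass indicates a triad in root position.
In root position the bass is the root, so the root is Bb.
The chord tones are Bb, D, F, giving Bb major.

Bb major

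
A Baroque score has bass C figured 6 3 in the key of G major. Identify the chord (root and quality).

The figures 6 3 indicate a triad in first inversion.
In first inversion the root lies a sixth above the bass: a sixth above C in G major is A.
The chord tones are C, E, A, giving A minor.

A minor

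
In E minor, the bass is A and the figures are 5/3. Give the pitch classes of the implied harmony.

A, C, E

A third above A in this key is C.
A fifth above A in this key is E.
Together with the bass A, this spells A minor in root position.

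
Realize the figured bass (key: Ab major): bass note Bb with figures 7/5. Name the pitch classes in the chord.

The written figures 7/5 are shorthand for 7/5/3: the 3 is implied.
A third above Bb in this key is Db.
A fifth above Bb in this key is F.
A seventh above Bb in this key is Ab.
Together with the bass Bb, this spells Bb minor seventh in root position.

Bb, Db, F, Ab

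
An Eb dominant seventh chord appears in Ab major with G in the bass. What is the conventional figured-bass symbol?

6/5

G is the third of Eb dominant seventh, so the chord is in first inversion.
A seventh chord in first inversion is figured 6/5/3, conventionally abbreviated 6/5.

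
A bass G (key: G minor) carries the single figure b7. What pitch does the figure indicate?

Fb

Counting 6 letter steps above G lands on F; in G minor, that letter is F.
The b7 figure lowers it a semitone, giving Fb.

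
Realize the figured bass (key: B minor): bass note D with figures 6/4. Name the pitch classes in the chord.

A fourth above D in this key is G.
A sixth above D in this key is B.
Together with the bass D, this spells G major in second inversion.

D, G, B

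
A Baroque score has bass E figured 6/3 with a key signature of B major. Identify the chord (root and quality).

The figures 6/3 indicate a triad in first inversion.
In first inversion the root lies a sixth above the bass: a sixth above E in B major is C#.
The chord tones are E, G#, C#, giving C# minor.

C# minor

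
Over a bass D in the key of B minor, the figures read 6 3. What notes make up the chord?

D, F#, B

A third above D in this key is F#.
A sixth above D in this key is B.
Together with the bass D, this spells B minor in first inversion.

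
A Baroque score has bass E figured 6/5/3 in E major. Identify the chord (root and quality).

C# minor seventh

The figures 6/5/3 indicate a seventh chord in first inversion.
In first inversion the root lies a sixth above the bass: a sixth above E in E major is C#.
The chord tones are E, G#, B, C#, giving C# minor seventh.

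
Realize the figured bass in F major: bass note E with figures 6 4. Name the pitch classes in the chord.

A fourth above E in this key is A.
A sixth above E in this key is C.
Together with the bass E, this spells A minor in second inversion.

E, A, C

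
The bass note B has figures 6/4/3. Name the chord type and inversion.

seventh chord, second inversion

Intervals of 6/4/3 above the bass form a seventh chord; the bass is the fifth, so this is second inversion.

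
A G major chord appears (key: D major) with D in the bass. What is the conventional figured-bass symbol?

6/4

D is the fifth of G major, so the chord is in second inversion.
A triad in second inversion is figured 6/4, conventionally abbreviated 6/4.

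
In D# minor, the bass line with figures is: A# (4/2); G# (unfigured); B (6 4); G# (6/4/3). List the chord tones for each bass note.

A# (6/4/2): A#, B, D#, F#.
G# (5/3): G#, B, D#.
B (6/4): B, E#, G#.
G# (6/4/3): G#, B, C#, E#.

A#, B, D#, F# | G#, B, D# | B, E#, G# | G#, B, C#, E#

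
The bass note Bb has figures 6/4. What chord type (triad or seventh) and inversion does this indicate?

Intervals of 6/4 above the bass form a triad; the bass is the fifth, so this is second inversion.

triad, second inversion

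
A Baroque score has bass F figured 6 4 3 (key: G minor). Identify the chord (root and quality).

The figures 6 4 3 indicate a seventh chord in second inversion.
In second inversion the root lies a fourth above the bass: a fourth above F in G minor is Bb.
The chord tones are F, A, Bb, D, giving Bb major seventh.

Bb major seventh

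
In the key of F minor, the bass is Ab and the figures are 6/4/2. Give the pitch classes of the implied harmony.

A second above Ab in this key is Bb.
A fourth above Ab in this key is Db.
A sixth above Ab in this key is F.
Together with the bass Ab, this spells Bb minor seventh in third inversion.

Ab, Bb, Db, F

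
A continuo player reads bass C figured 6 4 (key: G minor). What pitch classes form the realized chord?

C, F, A

A fourth above C in this key is F.
A sixth above C in this key is A.
Together with the bass C, this spells F major in second inversion.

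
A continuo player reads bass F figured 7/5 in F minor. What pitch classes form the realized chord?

F, Ab, C, Eb

The written figures 7/5 are shorthand for 7/5/3: the 3 is implied.
A third above F in this key is Ab.
A fifth above F in this key is C.
A seventh above F in this key is Eb.
Together with the bass F, this spells F minor seventh in root position.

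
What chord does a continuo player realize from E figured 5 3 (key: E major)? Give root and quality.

E major

The figures 5 3 indicate a triad in root position.
In root position the bass is the root, so the root is E.
The chord tones are E, G#, B, giving E major.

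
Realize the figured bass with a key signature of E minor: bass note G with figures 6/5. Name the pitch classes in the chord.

G, B, D, E

The written figures 6/5 are shorthand for 6/5/3: the 3 is implied.
A third above G in this key is B.
A fifth above G in this key is D.
A sixth above G in this key is E.
Together with the bass G, this spells E minor seventh in first inversion.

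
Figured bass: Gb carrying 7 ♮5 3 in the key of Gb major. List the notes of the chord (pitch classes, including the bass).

Gb, Bb, D, F

A third above Gb in this key is Bb.
A fifth above Gb in this key is Db, made natural (D) by the ♮ figure.
A seventh above Gb in this key is F.
Together with the bass Gb, this spells Gb augmented major seventh in root position.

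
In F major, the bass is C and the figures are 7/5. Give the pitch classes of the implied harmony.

The written figures 7/5 are shorthand for 7/5/3: the 3 is implied.
A third above C in this key is E.
A fifth above C in this key is G.
A seventh above C in this key is Bb.
Together with the bass C, this spells C dominant seventh in root position.

C, E, G, Bb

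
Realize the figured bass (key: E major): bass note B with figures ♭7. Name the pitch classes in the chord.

The written figures ♭7 are shorthand for 7/5/3: the 5/3 are implied.
A third above B in this key is D#.
A fifth above B in this key is F#.
A seventh above B in this key is A, lowered to Ab by the flat.

B, D#, F#, Ab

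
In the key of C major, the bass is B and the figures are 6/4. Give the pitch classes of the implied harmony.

B, E, G

A fourth above B in this key is E.
A sixth above B in this key is G.
Together with the bass B, this spells E minor in second inversion.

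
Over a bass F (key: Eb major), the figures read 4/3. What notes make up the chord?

F, Ab, Bb, D

The written figures 4/3 are shorthand for 6/4/3: the 6 is implied.
A third above F in this key is Ab.
A fourth above F in this key is Bb.
A sixth above F in this key is D.
Together with the bass F, this spells Bb dominant seventh in second inversion.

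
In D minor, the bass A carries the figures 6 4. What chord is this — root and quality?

The figures 6 4 indicate a triad in second inversion.
In second inversion the root lies a fourth above the bass: a fourth above A in D minor is D.
The chord tones are A, D, F, giving D minor.

D minor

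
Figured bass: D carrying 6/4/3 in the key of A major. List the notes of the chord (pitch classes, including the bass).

D, F#, G#, B

A third above D in this key is F#.
A fourth above D in this key is G#.
A sixth above D in this key is B.
Together with the bass D, this spells G# half-diminished seventh in second inversion.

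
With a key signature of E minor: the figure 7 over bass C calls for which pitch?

B

Counting 6 letter steps above C lands on B; in E minor, that letter is B.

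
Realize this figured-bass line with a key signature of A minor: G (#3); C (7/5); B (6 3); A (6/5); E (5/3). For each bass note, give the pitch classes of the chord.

G (5/#3): G, B#, D.
C (7/5/3): C, E, G, B.
B (6/3): B, D, G.
A (6/5/3): A, C, E, F.
E (5/3): E, G, B.

G, B#, D | C, E, G, B | B, D, G | A, C, E, F | E, G, B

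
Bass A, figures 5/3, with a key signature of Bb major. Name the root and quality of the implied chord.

The figures 5/3 indicate a triad in root position.
In root position the bass is the root, so the root is A.
The chord tones are A, C, Eb, giving A diminished.

A diminished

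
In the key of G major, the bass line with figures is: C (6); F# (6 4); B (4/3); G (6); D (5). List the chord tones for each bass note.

C, E, A | F#, B, D | B, D, E, G | G, B, E | D, F#, A

C (6/3): C, E, A.
F# (6/4): F#, B, D.
B (6/4/3): B, D, E, G.
G (6/3): G, B, E.
D (5/3): D, F#, A.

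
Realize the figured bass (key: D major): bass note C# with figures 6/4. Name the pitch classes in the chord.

A fourth above C# in this key is F#.
A sixth above C# in this key is A.
Together with the bass C#, this spells F# minor in second inversion.

C#, F#, A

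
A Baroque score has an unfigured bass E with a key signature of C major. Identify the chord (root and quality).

An unfigured bass indicates a triad in root position.
In root position the bass is the root, so the root is E.
The chord tones are E, G, B, giving E minor.

E minor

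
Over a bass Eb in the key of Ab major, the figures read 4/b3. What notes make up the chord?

Eb, Gb, Ab, C

The written figures 4/b3 are shorthand for 6/4/3: the 6 is implied.
A third above Eb in this key is G, lowered to Gb by the flat.
A fourth above Eb in this key is Ab.
A sixth above Eb in this key is C.
Together with the bass Eb, this spells Ab dominant seventh in second inversion.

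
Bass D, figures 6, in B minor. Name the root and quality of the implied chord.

The figures 6 indicate a triad in first inversion.
In first inversion the root lies a sixth above the bass: a sixth above D in B minor is B.
The chord tones are D, F#, B, giving B minor.

B minor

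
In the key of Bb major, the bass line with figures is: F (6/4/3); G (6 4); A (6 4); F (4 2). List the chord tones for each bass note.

F (6/4/3): F, A, Bb, D.
G (6/4): G, C, Eb.
A (6/4): A, D, F.
F (6/4/2): F, G, Bb, D.

F, A, Bb, D | G, C, Eb | A, D, F | F, G, Bb, D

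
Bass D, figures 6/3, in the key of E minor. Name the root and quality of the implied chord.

The figures 6/3 indicate a triad in first inversion.
In first inversion the root lies a sixth above the bass: a sixth above D in E minor is B.
The chord tones are D, F#, B, giving B minor.

B minor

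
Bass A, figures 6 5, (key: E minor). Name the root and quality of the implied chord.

F# half-diminished seventh

The figures 6 5 indicate a seventh chord in first inversion.
In first inversion the root lies a sixth above the bass: a sixth above A in E minor is F#.
The chord tones are A, C, E, F#, giving F# half-diminished seventh.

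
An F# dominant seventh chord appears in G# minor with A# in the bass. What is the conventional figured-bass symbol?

A# is the third of F# dominant seventh, so the chord is in first inversion.
A seventh chord in first inversion is figured 6/5/3, conventionally abbreviated 6/5.

6/5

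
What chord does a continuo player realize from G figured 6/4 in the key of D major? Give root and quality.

The figures 6/4 indicate a triad in second inversion.
In second inversion the root lies a fourth above the bass: a fourth above G in D major is C#.
The chord tones are G, C#, E, giving C# diminished.

C# diminished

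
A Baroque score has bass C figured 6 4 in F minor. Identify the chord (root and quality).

F minor

The figures 6 4 indicate a triad in second inversion.
In second inversion the root lies a fourth above the bass: a fourth above C in F minor is F.
The chord tones are C, F, Ab, giving F minor.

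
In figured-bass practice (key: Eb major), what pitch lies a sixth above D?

Counting 5 letter steps above D lands on B; in Eb major, that letter is Bb.

Bb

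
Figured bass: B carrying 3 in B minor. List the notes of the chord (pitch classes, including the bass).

The written figures 3 are shorthand for 5/3: the 5 is implied.
A third above B in this key is D.
A fifth above B in this key is F#.
Together with the bass B, this spells B minor in root position.

B, D, F#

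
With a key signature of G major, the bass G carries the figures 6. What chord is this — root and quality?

The figures 6 indicate a triad in first inversion.
In first inversion the root lies a sixth above the bass: a sixth above G in G major is E.
The chord tones are G, B, E, giving E minor.

E minor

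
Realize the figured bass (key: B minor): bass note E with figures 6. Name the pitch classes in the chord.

E, G, C#

The written figures 6 are shorthand for 6/3: the 3 is implied.
A third above E in this key is G.
A sixth above E in this key is C#.
Together with the bass E, this spells C# diminished in first inversion.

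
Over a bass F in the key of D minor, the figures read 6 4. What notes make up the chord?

A fourth above F in this key is Bb.
A sixth above F in this key is D.
Together with the bass F, this spells Bb major in second inversion.

F, Bb, D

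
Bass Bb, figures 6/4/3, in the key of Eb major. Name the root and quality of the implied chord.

Eb major seventh

The figures 6/4/3 indicate a seventh chord in second inversion.
In second inversion the root lies a fourth above the bass: a fourth above Bb in Eb major is Eb.
The chord tones are Bb, D, Eb, G, giving Eb major seventh.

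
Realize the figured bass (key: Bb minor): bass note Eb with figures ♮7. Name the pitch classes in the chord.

Eb, Gb, Bb, D

The written figures ♮7 are shorthand for 7/5/3: the 5/3 are implied.
A third above Eb in this key is Gb.
A fifth above Eb in this key is Bb.
A seventh above Eb in this key is Db, made natural (D) by the ♮ figure.
Together with the bass Eb, this spells Eb minor-major seventh in root position.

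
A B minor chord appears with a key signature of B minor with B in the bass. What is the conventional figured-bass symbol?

no figures

B is the root of B minor, so the chord is in root position.
A triad in root position is figured 5/3, conventionally abbreviated (no figures — root-position triad).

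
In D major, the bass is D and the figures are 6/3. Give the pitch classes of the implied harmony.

D, F#, B

A third above D in this key is F#.
A sixth above D in this key is B.
Together with the bass D, this spells B minor in first inversion.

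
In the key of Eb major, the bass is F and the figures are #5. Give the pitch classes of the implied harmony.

The written figures #5 are shorthand for 5/3: the 3 is implied.
A third above F in this key is Ab.
A fifth above F in this key is C, raised to C# by the sharp.

F, Ab, C#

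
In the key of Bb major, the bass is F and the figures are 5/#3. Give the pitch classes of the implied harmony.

A third above F in this key is A, raised to A# by the sharp.
A fifth above F in this key is C.

F, A#, C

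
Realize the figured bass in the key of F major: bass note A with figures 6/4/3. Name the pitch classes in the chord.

A, C, D, F

A third above A in this key is C.
A fourth above A in this key is D.
A sixth above A in this key is F.
Together with the bass A, this spells D minor seventh in second inversion.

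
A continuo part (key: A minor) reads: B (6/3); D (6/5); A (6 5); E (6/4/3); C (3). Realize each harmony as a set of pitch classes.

B, D, G | D, F, A, B | A, C, E, F | E, G, A, C | C, E, G

B (6/3): B, D, G.
D (6/5/3): D, F, A, B.
A (6/5/3): A, C, E, F.
E (6/4/3): E, G, A, C.
C (5/3): C, E, G.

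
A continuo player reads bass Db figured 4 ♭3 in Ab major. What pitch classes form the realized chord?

Db, Fb, G, Bb

The written figures 4 ♭3 are shorthand for 6/4/3: the 6 is implied.
A third above Db in this key is F, lowered to Fb by the flat.
A fourth above Db in this key is G.
A sixth above Db in this key is Bb.
Together with the bass Db, this spells G diminished seventh in second inversion.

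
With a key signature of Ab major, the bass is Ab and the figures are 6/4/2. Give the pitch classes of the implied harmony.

A second above Ab in this key is Bb.
A fourth above Ab in this key is Db.
A sixth above Ab in this key is F.
Together with the bass Ab, this spells Bb minor seventh in third inversion.

Ab, Bb, Db, F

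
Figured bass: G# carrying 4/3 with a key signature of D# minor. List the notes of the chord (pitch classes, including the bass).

The written figures 4/3 are shorthand for 6/4/3: the 6 is implied.
A third above G# in this key is B.
A fourth above G# in this key is C#.
A sixth above G# in this key is E#.
Together with the bass G#, this spells C# dominant seventh in second inversion.

G#, B, C#, E#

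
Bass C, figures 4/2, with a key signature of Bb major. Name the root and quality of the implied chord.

D minor seventh

The figures 4/2 indicate a seventh chord in third inversion.
In third inversion the root lies a second above the bass: a second above C in Bb major is D.
The chord tones are C, D, F, A, giving D minor seventh.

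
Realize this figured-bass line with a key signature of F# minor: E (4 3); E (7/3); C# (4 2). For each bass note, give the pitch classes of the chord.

E, G#, A, C# | E, G#, B, D | C#, D, F#, A

E (6/4/3): E, G#, A, C#.
E (7/5/3): E, G#, B, D.
C# (6/4/2): C#, D, F#, A.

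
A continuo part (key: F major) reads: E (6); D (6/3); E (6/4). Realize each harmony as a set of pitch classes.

E, G, C | D, F, Bb | E, A, C

E (6/3): E, G, C.
D (6/3): D, F, Bb.
E (6/4): E, A, C.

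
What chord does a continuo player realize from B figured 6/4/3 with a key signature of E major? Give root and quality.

E major seventh

The figures 6/4/3 indicate a seventh chord in second inversion.
In second inversion the root lies a fourth above the bass: a fourth above B in E major is E.
The chord tones are B, D#, E, G#, giving E major seventh.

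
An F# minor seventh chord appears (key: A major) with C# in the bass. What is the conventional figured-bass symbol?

C# is the fifth of F# minor seventh, so the chord is in second inversion.
A seventh chord in second inversion is figured 6/4/3, conventionally abbreviated 4/3.

4/3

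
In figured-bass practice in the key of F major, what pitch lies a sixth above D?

Bb

Counting 5 letter steps above D lands on B; in F major, that letter is Bb.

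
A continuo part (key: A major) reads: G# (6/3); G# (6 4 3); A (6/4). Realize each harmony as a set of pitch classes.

G# (6/3): G#, B, E.
G# (6/4/3): G#, B, C#, E.
A (6/4): A, D, F#.

G#, B, E | G#, B, C#, E | A, D, F#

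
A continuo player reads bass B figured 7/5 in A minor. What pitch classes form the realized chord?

The written figures 7/5 are shorthand for 7/5/3: the 3 is implied.
A third above B in this key is D.
A fifth above B in this key is F.
A seventh above B in this key is A.
Together with the bass B, this spells B half-diminished seventh in root position.

B, D, F, A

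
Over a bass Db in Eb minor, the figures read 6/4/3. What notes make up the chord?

Db, F, Gb, Bb

A third above Db in this key is F.
A fourth above Db in this key is Gb.
A sixth above Db in this key is Bb.
Together with the bass Db, this spells Gb major seventh in second inversion.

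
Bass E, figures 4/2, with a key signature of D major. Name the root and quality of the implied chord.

The figures 4/2 indicate a seventh chord in third inversion.
In third inversion the root lies a second above the bass: a second above E in D major is F#.
The chord tones are E, F#, A, C#, giving F# minor seventh.

F# minor seventh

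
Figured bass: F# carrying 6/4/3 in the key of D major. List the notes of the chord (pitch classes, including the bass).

A third above F# in this key is A.
A fourth above F# in this key is B.
A sixth above F# in this key is D.
Together with the bass F#, this spells B minor seventh in second inversion.

F#, A, B, D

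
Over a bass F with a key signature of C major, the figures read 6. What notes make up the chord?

F, A, D

The written figures 6 are shorthand for 6/3: the 3 is implied.
A third above F in this key is A.
A sixth above F in this key is D.
Together with the bass F, this spells D minor in first inversion.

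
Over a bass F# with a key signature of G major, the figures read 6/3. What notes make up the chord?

A third above F# in this key is A.
A sixth above F# in this key is D.
Together with the bass F#, this spells D major in first inversion.

F#, A, D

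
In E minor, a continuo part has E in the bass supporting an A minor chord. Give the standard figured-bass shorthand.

E is the fifth of A minor, so the chord is in second inversion.
A triad in second inversion is figured 6/4, conventionally abbreviated 6/4.

6/4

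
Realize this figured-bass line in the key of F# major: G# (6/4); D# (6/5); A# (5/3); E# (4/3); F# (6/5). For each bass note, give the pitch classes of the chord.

G# (6/4): G#, C#, E#.
D# (6/5/3): D#, F#, A#, B.
A# (5/3): A#, C#, E#.
E# (6/4/3): E#, G#, A#, C#.
F# (6/5/3): F#, A#, C#, D#.

G#, C#, E# | D#, F#, A#, B | A#, C#, E# | E#, G#, A#, C# | F#, A#, C#, D#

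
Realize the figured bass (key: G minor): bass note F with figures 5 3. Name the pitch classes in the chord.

A third above F in this key is A.
A fifth above F in this key is C.
Together with the bass F, this spells F major in root position.

F, A, C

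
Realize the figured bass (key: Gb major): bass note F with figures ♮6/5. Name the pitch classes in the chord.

F, Ab, Cb, D

The written figures ♮6/5 are shorthand for 6/5/3: the 3 is implied.
A third above F in this key is Ab.
A fifth above F in this key is Cb.
A sixth above F in this key is Db, made natural (D) by the ♮ figure.
Together with the bass F, this spells D diminished seventh in first inversion.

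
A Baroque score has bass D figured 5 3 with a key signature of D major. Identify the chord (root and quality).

The figures 5 3 indicate a triad in root position.
In root position the bass is the root, so the root is D.
The chord tones are D, F#, A, giving D major.

D major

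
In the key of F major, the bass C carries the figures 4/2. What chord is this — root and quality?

The figures 4/2 indicate a seventh chord in third inversion.
In third inversion the root lies a second above the bass: a second above C in F major is D.
The chord tones are C, D, F, A, giving D minor seventh.

D minor seventh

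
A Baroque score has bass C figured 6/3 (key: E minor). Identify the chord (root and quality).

A minor

The figures 6/3 indicate a triad in first inversion.
In first inversion the root lies a sixth above the bass: a sixth above C in E minor is A.
The chord tones are C, E, A, giving A minor.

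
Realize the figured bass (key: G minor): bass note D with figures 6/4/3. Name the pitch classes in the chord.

D, F, G, Bb

A third above D in this key is F.
A fourth above D in this key is G.
A sixth above D in this key is Bb.
Together with the bass D, this spells G minor seventh in second inversion.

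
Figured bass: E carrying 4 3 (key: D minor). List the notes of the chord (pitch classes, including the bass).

The written figures 4 3 are shorthand for 6/4/3: the 6 is implied.
A third above E in this key is G.
A fourth above E in this key is A.
A sixth above E in this key is C.
Together with the bass E, this spells A minor seventh in second inversion.

E, G, A, C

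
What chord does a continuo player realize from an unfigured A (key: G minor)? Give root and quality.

An unfigured bass indicates a triad in root position.
In root position the bass is the root, so the root is A.
The chord tones are A, C, Eb, giving A diminished.

A diminished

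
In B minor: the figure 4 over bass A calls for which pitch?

Counting 3 letter steps above A lands on D; in B minor, that letter is D.

D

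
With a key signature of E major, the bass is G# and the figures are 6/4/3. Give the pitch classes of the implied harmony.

G#, B, C#, E

A third above G# in this key is B.
A fourth above G# in this key is C#.
A sixth above G# in this key is E.
Together with the bass G#, this spells C# minor seventh in second inversion.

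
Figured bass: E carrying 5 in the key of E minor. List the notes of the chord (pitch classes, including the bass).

E, G, B

The written figures 5 are shorthand for 5/3: the 3 is implied.
A third above E in this key is G.
A fifth above E in this key is B.
Together with the bass E, this spells E minor in root position.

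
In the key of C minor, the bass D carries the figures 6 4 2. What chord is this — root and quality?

Eb major seventh

The figures 6 4 2 indicate a seventh chord in third inversion.
In third inversion the root lies a second above the bass: a second above D in C minor is Eb.
The chord tones are D, Eb, G, Bb, giving Eb major seventh.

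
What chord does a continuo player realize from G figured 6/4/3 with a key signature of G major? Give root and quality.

The figures 6/4/3 indicate a seventh chord in second inversion.
In second inversion the root lies a fourth above the bass: a fourth above G in G major is C.
The chord tones are G, B, C, E, giving C major seventh.

C major seventh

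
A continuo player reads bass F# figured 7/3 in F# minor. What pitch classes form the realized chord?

The written figures 7/3 are shorthand for 7/5/3: the 5 is implied.
A third above F# in this key is A.
A fifth above F# in this key is C#.
A seventh above F# in this key is E.
Together with the bass F#, this spells F# minor seventh in root position.

F#, A, C#, E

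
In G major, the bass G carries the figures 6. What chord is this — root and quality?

E minor

The figures 6 indicate a triad in first inversion.
In first inversion the root lies a sixth above the bass: a sixth above G in G major is E.
The chord tones are G, B, E, giving E minor.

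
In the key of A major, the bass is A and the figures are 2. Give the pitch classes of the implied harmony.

A, B, D, F#

The written figures 2 are shorthand for 6/4/2: the 6/4 are implied.
A second above A in this key is B.
A fourth above A in this key is D.
A sixth above A in this key is F#.
Together with the bass A, this spells B minor seventh in third inversion.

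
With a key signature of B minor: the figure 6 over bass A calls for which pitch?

F#

Counting 5 letter steps above A lands on F; in B minor, that letter is F#.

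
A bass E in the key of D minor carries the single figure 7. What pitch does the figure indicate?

D

Counting 6 letter steps above E lands on D; in D minor, that letter is D.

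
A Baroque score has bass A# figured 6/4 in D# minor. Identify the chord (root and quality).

The figures 6/4 indicate a triad in second inversion.
In second inversion the root lies a fourth above the bass: a fourth above A# in D# minor is D#.
The chord tones are A#, D#, F#, giving D# minor.

D# minor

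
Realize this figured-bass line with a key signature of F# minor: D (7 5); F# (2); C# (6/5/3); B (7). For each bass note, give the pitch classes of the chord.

D (7/5/3): D, F#, A, C#.
F# (6/4/2): F#, G#, B, D.
C# (6/5/3): C#, E, G#, A.
B (7/5/3): B, D, F#, A.

D, F#, A, C# | F#, G#, B, D | C#, E, G#, A | B, D, F#, A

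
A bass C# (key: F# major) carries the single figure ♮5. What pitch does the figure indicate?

Counting 4 letter steps above C# lands on G; in F# major, that letter is G#.
The ♮5 figure makes it natural, giving G.

G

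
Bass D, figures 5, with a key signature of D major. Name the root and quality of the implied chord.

D major

The figures 5 indicate a triad in root position.
In root position the bass is the root, so the root is D.
The chord tones are D, F#, A, giving D major.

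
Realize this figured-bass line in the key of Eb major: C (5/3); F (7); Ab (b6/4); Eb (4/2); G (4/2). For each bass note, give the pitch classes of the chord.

C (5/3): C, Eb, G.
F (7/5/3): F, Ab, C, Eb.
Ab (b6/4): Ab, D, Fb.
Eb (6/4/2): Eb, F, Ab, C.
G (6/4/2): G, Ab, C, Eb.

C, Eb, G | F, Ab, C, Eb | Ab, D, Fb | Eb, F, Ab, C | G, Ab, C, Eb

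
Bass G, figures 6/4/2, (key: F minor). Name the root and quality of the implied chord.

The figures 6/4/2 indicate a seventh chord in third inversion.
In third inversion the root lies a second above the bass: a second above G in F minor is Ab.
The chord tones are G, Ab, C, Eb, giving Ab major seventh.

Ab major seventh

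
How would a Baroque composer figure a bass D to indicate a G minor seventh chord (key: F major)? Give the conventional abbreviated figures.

4/3

D is the fifth of G minor seventh, so the chord is in second inversion.
A seventh chord in second inversion is figured 6/4/3, conventionally abbreviated 4/3.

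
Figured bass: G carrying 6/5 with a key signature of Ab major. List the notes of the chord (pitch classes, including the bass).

G, Bb, Db, Eb

The written figures 6/5 are shorthand for 6/5/3: the 3 is implied.
A third above G in this key is Bb.
A fifth above G in this key is Db.
A sixth above G in this key is Eb.
Together with the bass G, this spells Eb dominant seventh in first inversion.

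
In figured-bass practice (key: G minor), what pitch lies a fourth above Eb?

Counting 3 letter steps above Eb lands on A; in G minor, that letter is A.

A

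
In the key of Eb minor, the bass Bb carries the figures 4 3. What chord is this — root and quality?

Eb minor seventh

The figures 4 3 indicate a seventh chord in second inversion.
In second inversion the root lies a fourth above the bass: a fourth above Bb in Eb minor is Eb.
The chord tones are Bb, Db, Eb, Gb, giving Eb minor seventh.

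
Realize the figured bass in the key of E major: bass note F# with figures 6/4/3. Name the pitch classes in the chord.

A third above F# in this key is A.
A fourth above F# in this key is B.
A sixth above F# in this key is D#.
Together with the bass F#, this spells B dominant seventh in second inversion.

F#, A, B, D#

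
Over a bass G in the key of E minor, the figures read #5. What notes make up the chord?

G, B, D#

The written figures #5 are shorthand for 5/3: the 3 is implied.
A third above G in this key is B.
A fifth above G in this key is D, raised to D# by the sharp.
Together with the bass G, this spells G augmented in root position.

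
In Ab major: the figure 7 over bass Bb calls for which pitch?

Counting 6 letter steps above Bb lands on A; in Ab major, that letter is Ab.

Ab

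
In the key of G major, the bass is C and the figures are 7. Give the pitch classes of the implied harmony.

C, E, G, B

The written figures 7 are shorthand for 7/5/3: the 5/3 are implied.
A third above C in this key is E.
A fifth above C in this key is G.
A seventh above C in this key is B.
Together with the bass C, this spells C major seventh in root position.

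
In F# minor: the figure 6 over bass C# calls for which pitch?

Counting 5 letter steps above C# lands on A; in F# minor, that letter is A.

A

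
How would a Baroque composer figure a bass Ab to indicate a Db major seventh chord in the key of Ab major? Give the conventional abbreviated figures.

4/3

Ab is the fifth of Db major seventh, so the chord is in second inversion.
A seventh chord in second inversion is figured 6/4/3, conventionally abbreviated 4/3.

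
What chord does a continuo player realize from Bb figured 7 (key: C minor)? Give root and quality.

Bb dominant seventh

The figures 7 indicate a seventh chord in root position.
In root position the bass is the root, so the root is Bb.
The chord tones are Bb, D, F, Ab, giving Bb dominant seventh.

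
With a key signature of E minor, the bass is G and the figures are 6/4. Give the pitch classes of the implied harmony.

A fourth above G in this key is C.
A sixth above G in this key is E.
Together with the bass G, this spells C major in second inversion.

G, C, E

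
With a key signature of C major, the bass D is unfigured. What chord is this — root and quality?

An unfigured bass indicates a triad in root position.
In root position the bass is the root, so the root is D.
The chord tones are D, F, A, giving D minor.

D minor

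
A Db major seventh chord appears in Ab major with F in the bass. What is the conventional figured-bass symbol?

F is the third of Db major seventh, so the chord is in first inversion.
A seventh chord in first inversion is figured 6/5/3, conventionally abbreviated 6/5.

6/5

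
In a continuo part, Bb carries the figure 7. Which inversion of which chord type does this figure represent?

7 is shorthand for 7/5/3.
Intervals of 7/5/3 above the bass form a seventh chord; the bass is the root, so this is root position.

seventh chord, root position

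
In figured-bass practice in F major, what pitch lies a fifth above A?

Counting 4 letter steps above A lands on E; in F major, that letter is E.

E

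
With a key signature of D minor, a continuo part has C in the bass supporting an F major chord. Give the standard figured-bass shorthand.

6/4

C is the fifth of F major, so the chord is in second inversion.
A triad in second inversion is figured 6/4, conventionally abbreviated 6/4.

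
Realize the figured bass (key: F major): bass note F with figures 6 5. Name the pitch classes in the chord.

F, A, C, D

The written figures 6 5 are shorthand for 6/5/3: the 3 is implied.
A third above F in this key is A.
A fifth above F in this key is C.
A sixth above F in this key is D.
Together with the bass F, this spells D minor seventh in first inversion.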